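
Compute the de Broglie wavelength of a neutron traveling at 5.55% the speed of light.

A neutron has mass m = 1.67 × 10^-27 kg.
2.38 × 10^-14 m

Using the de Broglie relation λ = h/(mv):

v = 5.55% × c = 1.664 × 10^7 m/s

λ = h/(mv)
λ = (6.626 × 10^-34 J·s) / (1.67 × 10^-27 kg × 1.664 × 10^7 m/s)
λ = 2.38 × 10^-14 m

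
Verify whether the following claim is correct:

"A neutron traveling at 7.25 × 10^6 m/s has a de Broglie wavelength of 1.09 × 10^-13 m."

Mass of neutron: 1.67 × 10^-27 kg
False

The claim is incorrect.

Using λ = h/(mv):
λ = (6.626 × 10^-34 J·s) / (1.67 × 10^-27 kg × 7.25 × 10^6 m/s)
λ = 5.47 × 10^-14 m

The actual wavelength differs from the claimed 1.09 × 10^-13 m.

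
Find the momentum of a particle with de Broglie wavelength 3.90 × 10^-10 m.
1.70 × 10^-24 kg·m/s

From the de Broglie relation λ = h/p, we solve for p:

p = h/λ
p = (6.626 × 10^-34 J·s) / (3.90 × 10^-10 m)
p = 1.70 × 10^-24 kg·m/s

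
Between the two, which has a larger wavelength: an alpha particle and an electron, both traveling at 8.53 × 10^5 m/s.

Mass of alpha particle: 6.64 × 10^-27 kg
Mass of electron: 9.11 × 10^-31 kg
The electron has the longer wavelength.

Using λ = h/(mv), since both particles have the same velocity, the wavelength depends only on mass.

For alpha particle: λ₁ = h/(m₁v) = 1.17 × 10^-13 m
For electron: λ₂ = h/(m₂v) = 8.53 × 10^-10 m

Since λ ∝ 1/m at constant velocity, the lighter particle has the longer wavelength.

The electron has the longer de Broglie wavelength.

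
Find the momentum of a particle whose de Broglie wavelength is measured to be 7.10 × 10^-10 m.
9.33 × 10^-25 kg·m/s

From the de Broglie relation λ = h/p, we solve for p:

p = h/λ
p = (6.626 × 10^-34 J·s) / (7.10 × 10^-10 m)
p = 9.33 × 10^-25 kg·m/s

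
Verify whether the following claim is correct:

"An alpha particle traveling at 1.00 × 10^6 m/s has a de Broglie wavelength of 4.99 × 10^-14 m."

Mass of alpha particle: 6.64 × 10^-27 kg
False

The claim is incorrect.

Using λ = h/(mv):
λ = (6.626 × 10^-34 J·s) / (6.64 × 10^-27 kg × 1.00 × 10^6 m/s)
λ = 9.98 × 10^-14 m

The actual wavelength differs from the claimed 4.99 × 10^-14 m.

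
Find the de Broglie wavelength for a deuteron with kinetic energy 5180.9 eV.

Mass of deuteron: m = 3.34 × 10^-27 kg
2.81 × 10^-13 m

Using λ = h/√(2mKE):

First convert KE to Joules: KE = 5180.9 eV = 8.301 × 10^-16 J

λ = h/√(2mKE)
λ = (6.626 × 10^-34 J·s) / √(2 × 3.34 × 10^-27 kg × 8.301 × 10^-16 J)
λ = 2.81 × 10^-13 m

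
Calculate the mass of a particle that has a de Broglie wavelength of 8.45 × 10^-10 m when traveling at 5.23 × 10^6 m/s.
1.50 × 10^-31 kg

From the de Broglie relation λ = h/(mv), we solve for m:

m = h/(λv)
m = (6.626 × 10^-34 J·s) / (8.45 × 10^-10 m × 5.23 × 10^6 m/s)
m = 1.50 × 10^-31 kg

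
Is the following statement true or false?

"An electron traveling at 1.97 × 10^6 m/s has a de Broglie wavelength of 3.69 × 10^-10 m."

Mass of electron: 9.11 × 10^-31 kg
True

The claim is correct.

Using λ = h/(mv):
λ = (6.626 × 10^-34 J·s) / (9.11 × 10^-31 kg × 1.97 × 10^6 m/s)
λ = 3.69 × 10^-10 m

This matches the claimed value.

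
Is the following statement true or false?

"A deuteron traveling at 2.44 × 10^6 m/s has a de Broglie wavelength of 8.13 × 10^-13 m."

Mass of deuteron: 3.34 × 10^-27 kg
False

The claim is incorrect.

Using λ = h/(mv):
λ = (6.626 × 10^-34 J·s) / (3.34 × 10^-27 kg × 2.44 × 10^6 m/s)
λ = 8.13 × 10^-14 m

The actual wavelength differs from the claimed 8.13 × 10^-13 m.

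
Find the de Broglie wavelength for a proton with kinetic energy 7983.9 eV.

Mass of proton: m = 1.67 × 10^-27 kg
3.21 × 10^-13 m

Using λ = h/√(2mKE):

First convert KE to Joules: KE = 7983.9 eV = 1.279 × 10^-15 J

λ = h/√(2mKE)
λ = (6.626 × 10^-34 J·s) / √(2 × 1.67 × 10^-27 kg × 1.279 × 10^-15 J)
λ = 3.21 × 10^-13 m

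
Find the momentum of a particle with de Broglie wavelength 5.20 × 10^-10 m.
1.27 × 10^-24 kg·m/s

From the de Broglie relation λ = h/p, we solve for p:

p = h/λ
p = (6.626 × 10^-34 J·s) / (5.20 × 10^-10 m)
p = 1.27 × 10^-24 kg·m/s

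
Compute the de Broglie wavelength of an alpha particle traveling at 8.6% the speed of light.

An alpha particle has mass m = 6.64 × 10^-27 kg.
3.87 × 10^-15 m

Using the de Broglie relation λ = h/(mv):

v = 8.6% × c = 2.578 × 10^7 m/s

λ = h/(mv)
λ = (6.626 × 10^-34 J·s) / (6.64 × 10^-27 kg × 2.578 × 10^7 m/s)
λ = 3.87 × 10^-15 m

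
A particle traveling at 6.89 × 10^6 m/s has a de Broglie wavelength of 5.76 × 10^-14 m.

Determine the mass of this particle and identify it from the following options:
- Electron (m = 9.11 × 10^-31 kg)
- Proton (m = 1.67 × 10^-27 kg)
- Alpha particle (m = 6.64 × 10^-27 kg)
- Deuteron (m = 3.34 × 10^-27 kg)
The particle is a proton.

From λ = h/(mv), solve for mass:

m = h/(λv)
m = (6.626 × 10^-34 J·s) / (5.76 × 10^-14 m × 6.89 × 10^6 m/s)
m = 1.67 × 10^-27 kg

Comparing with the listed masses, this is closest to a proton.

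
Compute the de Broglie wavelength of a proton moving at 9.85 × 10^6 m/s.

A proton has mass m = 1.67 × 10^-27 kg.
4.03 × 10^-14 m

Using the de Broglie relation λ = h/(mv):

λ = h/(mv)
λ = (6.626 × 10^-34 J·s) / (1.67 × 10^-27 kg × 9.85 × 10^6 m/s)
λ = 4.03 × 10^-14 m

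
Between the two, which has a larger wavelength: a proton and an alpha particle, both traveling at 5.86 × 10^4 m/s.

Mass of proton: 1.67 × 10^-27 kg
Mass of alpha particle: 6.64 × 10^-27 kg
The proton has the longer wavelength.

Using λ = h/(mv), since both particles have the same velocity, the wavelength depends only on mass.

For proton: λ₁ = h/(m₁v) = 6.77 × 10^-12 m
For alpha particle: λ₂ = h/(m₂v) = 1.70 × 10^-12 m

Since λ ∝ 1/m at constant velocity, the lighter particle has the longer wavelength.

The proton has the longer de Broglie wavelength.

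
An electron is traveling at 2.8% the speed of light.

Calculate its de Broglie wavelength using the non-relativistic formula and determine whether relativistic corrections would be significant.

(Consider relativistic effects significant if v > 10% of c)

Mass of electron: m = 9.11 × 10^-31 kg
No, relativistic corrections are not needed.

Using the non-relativistic de Broglie formula λ = h/(mv):

v = 2.8% × c = 8.394 × 10^6 m/s

λ = h/(mv)
λ = (6.626 × 10^-34 J·s) / (9.11 × 10^-31 kg × 8.394 × 10^6 m/s)
λ = 8.66 × 10^-11 m

Since v = 2.8% of c < 10% of c, relativistic corrections are NOT significant and this non-relativistic result is a good approximation.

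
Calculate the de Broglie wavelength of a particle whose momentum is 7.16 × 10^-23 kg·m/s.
9.25 × 10^-12 m

Using the de Broglie relation λ = h/p:

λ = h/p
λ = (6.626 × 10^-34 J·s) / (7.16 × 10^-23 kg·m/s)
λ = 9.25 × 10^-12 m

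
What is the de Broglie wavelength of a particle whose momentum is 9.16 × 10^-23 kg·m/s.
7.23 × 10^-12 m

Using the de Broglie relation λ = h/p:

λ = h/p
λ = (6.626 × 10^-34 J·s) / (9.16 × 10^-23 kg·m/s)
λ = 7.23 × 10^-12 m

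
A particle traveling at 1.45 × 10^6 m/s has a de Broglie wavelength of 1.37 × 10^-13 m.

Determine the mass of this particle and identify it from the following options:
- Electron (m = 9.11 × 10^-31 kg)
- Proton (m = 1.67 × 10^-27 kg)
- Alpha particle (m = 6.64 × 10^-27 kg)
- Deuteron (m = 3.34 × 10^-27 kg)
The particle is a deuteron.

From λ = h/(mv), solve for mass:

m = h/(λv)
m = (6.626 × 10^-34 J·s) / (1.37 × 10^-13 m × 1.45 × 10^6 m/s)
m = 3.34 × 10^-27 kg

Comparing with the listed masses, this is closest to a deuteron.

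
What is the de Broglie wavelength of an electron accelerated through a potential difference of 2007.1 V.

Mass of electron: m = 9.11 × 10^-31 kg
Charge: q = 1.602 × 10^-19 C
2.74 × 10^-11 m

When a particle is accelerated through voltage V, it gains kinetic energy KE = qV.

The de Broglie wavelength is then λ = h/√(2mqV):

λ = h/√(2mqV)
λ = (6.626 × 10^-34 J·s) / √(2 × 9.11 × 10^-31 kg × 1.602 × 10^-19 C × 2007.1 V)
λ = 2.74 × 10^-11 m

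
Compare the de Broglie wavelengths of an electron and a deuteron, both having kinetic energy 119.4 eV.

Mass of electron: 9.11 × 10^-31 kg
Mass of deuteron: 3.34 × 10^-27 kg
The electron has the longer wavelength.

Using λ = h/√(2mKE):

For electron: λ₁ = h/√(2m₁KE) = 1.12 × 10^-10 m
For deuteron: λ₂ = h/√(2m₂KE) = 1.85 × 10^-12 m

Since λ ∝ 1/√m at constant kinetic energy, the lighter particle has the longer wavelength.

The electron has the longer de Broglie wavelength.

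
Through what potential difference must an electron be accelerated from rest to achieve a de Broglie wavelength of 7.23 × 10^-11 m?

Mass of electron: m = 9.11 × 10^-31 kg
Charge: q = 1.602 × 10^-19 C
288 V

From λ = h/√(2mqV), we solve for V:

λ² = h²/(2mqV)
V = h²/(2mqλ²)
V = (6.626 × 10^-34 J·s)² / (2 × 9.11 × 10^-31 kg × 1.602 × 10^-19 C × (7.23 × 10^-11 m)²)
V = 288 V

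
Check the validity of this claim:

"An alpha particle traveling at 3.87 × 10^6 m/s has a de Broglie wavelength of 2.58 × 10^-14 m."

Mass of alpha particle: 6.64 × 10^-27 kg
True

The claim is correct.

Using λ = h/(mv):
λ = (6.626 × 10^-34 J·s) / (6.64 × 10^-27 kg × 3.87 × 10^6 m/s)
λ = 2.58 × 10^-14 m

This matches the claimed value.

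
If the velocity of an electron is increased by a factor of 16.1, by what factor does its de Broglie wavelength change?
The wavelength decreases by a factor of 16.1.

From λ = h/(mv), the wavelength is inversely proportional to velocity:

λ ∝ 1/v

If v → 16.1v, then λ → λ/16.1

When velocity is increased by a factor of 16.1, the wavelength decreases by a factor of 16.1.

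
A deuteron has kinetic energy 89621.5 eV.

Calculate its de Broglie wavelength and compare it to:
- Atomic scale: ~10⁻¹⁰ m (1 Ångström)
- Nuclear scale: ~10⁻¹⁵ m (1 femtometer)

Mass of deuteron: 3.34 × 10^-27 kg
λ = 6.77 × 10^-14 m, which is between nuclear and atomic scales.

Using λ = h/√(2mKE):

KE = 89621.5 eV = 1.436 × 10^-14 J

λ = h/√(2mKE)
λ = (6.626 × 10^-34 J·s) / √(2 × 3.34 × 10^-27 kg × 1.436 × 10^-14 J)
λ = 6.77 × 10^-14 m

Comparison:
- Atomic scale (10⁻¹⁰ m): λ is 0.00068× this size
- Nuclear scale (10⁻¹⁵ m): λ is 68× this size

The wavelength is between nuclear and atomic scales.

This wavelength is appropriate for probing atomic structure but too large for nuclear physics experiments.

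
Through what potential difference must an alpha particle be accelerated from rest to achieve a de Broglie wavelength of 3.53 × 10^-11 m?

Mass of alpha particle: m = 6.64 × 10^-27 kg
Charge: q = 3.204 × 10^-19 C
8.28 × 10^-2 V

From λ = h/√(2mqV), we solve for V:

λ² = h²/(2mqV)
V = h²/(2mqλ²)
V = (6.626 × 10^-34 J·s)² / (2 × 6.64 × 10^-27 kg × 3.204 × 10^-19 C × (3.53 × 10^-11 m)²)
V = 8.28 × 10^-2 V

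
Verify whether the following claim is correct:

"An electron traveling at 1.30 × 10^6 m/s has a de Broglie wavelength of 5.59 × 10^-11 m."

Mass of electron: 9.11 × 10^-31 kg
False

The claim is incorrect.

Using λ = h/(mv):
λ = (6.626 × 10^-34 J·s) / (9.11 × 10^-31 kg × 1.30 × 10^6 m/s)
λ = 5.59 × 10^-10 m

The actual wavelength differs from the claimed 5.59 × 10^-11 m.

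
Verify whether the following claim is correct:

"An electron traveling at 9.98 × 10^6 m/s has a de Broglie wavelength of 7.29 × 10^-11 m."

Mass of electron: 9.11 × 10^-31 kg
True

The claim is correct.

Using λ = h/(mv):
λ = (6.626 × 10^-34 J·s) / (9.11 × 10^-31 kg × 9.98 × 10^6 m/s)
λ = 7.29 × 10^-11 m

This matches the claimed value.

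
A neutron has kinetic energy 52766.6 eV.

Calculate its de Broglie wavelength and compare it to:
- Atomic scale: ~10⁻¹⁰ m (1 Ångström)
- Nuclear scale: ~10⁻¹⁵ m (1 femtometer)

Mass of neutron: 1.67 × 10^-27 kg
λ = 1.25 × 10^-13 m, which is between nuclear and atomic scales.

Using λ = h/√(2mKE):

KE = 52766.6 eV = 8.454 × 10^-15 J

λ = h/√(2mKE)
λ = (6.626 × 10^-34 J·s) / √(2 × 1.67 × 10^-27 kg × 8.454 × 10^-15 J)
λ = 1.25 × 10^-13 m

Comparison:
- Atomic scale (10⁻¹⁰ m): λ is 0.0012× this size
- Nuclear scale (10⁻¹⁵ m): λ is 1.2e+02× this size

The wavelength is between nuclear and atomic scales.

This wavelength is appropriate for probing atomic structure but too large for nuclear physics experiments.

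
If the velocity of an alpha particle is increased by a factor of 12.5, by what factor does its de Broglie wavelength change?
The wavelength decreases by a factor of 12.5.

From λ = h/(mv), the wavelength is inversely proportional to velocity:

λ ∝ 1/v

If v → 12.5v, then λ → λ/12.5

When velocity is increased by a factor of 12.5, the wavelength decreases by a factor of 12.5.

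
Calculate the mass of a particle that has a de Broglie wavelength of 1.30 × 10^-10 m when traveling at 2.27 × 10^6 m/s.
2.25 × 10^-30 kg

From the de Broglie relation λ = h/(mv), we solve for m:

m = h/(λv)
m = (6.626 × 10^-34 J·s) / (1.30 × 10^-10 m × 2.27 × 10^6 m/s)
m = 2.25 × 10^-30 kg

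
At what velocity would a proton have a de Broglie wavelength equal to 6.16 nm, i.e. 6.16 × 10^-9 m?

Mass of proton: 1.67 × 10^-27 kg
6.44 × 10^1 m/s

From λ = h/(mv), solve for v:

v = h/(mλ)
v = (6.626 × 10^-34 J·s) / (1.67 × 10^-27 kg × 6.16 × 10^-9 m)
v = 6.44 × 10^1 m/s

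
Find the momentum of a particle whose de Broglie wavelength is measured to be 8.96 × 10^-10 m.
7.40 × 10^-25 kg·m/s

From the de Broglie relation λ = h/p, we solve for p:

p = h/λ
p = (6.626 × 10^-34 J·s) / (8.96 × 10^-10 m)
p = 7.40 × 10^-25 kg·m/s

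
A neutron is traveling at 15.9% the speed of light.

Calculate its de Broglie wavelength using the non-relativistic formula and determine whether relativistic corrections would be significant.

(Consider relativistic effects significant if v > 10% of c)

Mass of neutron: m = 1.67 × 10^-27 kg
Yes, relativistic corrections are needed.

Using the non-relativistic de Broglie formula λ = h/(mv):

v = 15.9% × c = 4.767 × 10^7 m/s

λ = h/(mv)
λ = (6.626 × 10^-34 J·s) / (1.67 × 10^-27 kg × 4.767 × 10^7 m/s)
λ = 8.32 × 10^-15 m

Since v = 15.9% of c > 10% of c, relativistic corrections ARE significant and the actual wavelength would differ from this non-relativistic estimate.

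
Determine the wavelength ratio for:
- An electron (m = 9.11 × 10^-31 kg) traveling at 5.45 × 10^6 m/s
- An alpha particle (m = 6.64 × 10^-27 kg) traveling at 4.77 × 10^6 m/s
λ₁/λ₂ = 6.38 × 10^3

Using λ = h/(mv):

λ₁ = h/(m₁v₁) = 1.33 × 10^-10 m
λ₂ = h/(m₂v₂) = 2.09 × 10^-14 m

Ratio λ₁/λ₂ = (m₂v₂)/(m₁v₁)
         = (6.64 × 10^-27 kg × 4.77 × 10^6 m/s) / (9.11 × 10^-31 kg × 5.45 × 10^6 m/s)
         = 6.38 × 10^3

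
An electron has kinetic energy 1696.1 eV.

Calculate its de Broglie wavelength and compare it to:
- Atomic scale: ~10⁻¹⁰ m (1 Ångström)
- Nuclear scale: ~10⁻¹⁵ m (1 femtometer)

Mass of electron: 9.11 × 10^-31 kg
λ = 2.98 × 10^-11 m, which is between nuclear and atomic scales.

Using λ = h/√(2mKE):

KE = 1696.1 eV = 2.717 × 10^-16 J

λ = h/√(2mKE)
λ = (6.626 × 10^-34 J·s) / √(2 × 9.11 × 10^-31 kg × 2.717 × 10^-16 J)
λ = 2.98 × 10^-11 m

Comparison:
- Atomic scale (10⁻¹⁰ m): λ is 0.3× this size
- Nuclear scale (10⁻¹⁵ m): λ is 3e+04× this size

The wavelength is between nuclear and atomic scales.

This wavelength is appropriate for probing atomic structure but too large for nuclear physics experiments.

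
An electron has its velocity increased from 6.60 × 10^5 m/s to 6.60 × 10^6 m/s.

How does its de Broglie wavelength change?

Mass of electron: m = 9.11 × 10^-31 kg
The wavelength decreases by a factor of 10.

Using λ = h/(mv):

Initial wavelength: λ₁ = h/(mv₁) = 1.10 × 10^-9 m
Final wavelength: λ₂ = h/(mv₂) = 1.10 × 10^-10 m

Since λ ∝ 1/v, when velocity increases by a factor of 10, the wavelength decreases by a factor of 10.

λ₂/λ₁ = v₁/v₂ = 1/10

The wavelength decreases by a factor of 10.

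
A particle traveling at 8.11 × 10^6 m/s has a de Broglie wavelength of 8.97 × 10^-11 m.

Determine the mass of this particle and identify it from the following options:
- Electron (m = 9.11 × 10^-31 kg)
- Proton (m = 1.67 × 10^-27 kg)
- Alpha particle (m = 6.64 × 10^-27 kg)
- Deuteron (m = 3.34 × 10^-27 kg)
The particle is an electron.

From λ = h/(mv), solve for mass:

m = h/(λv)
m = (6.626 × 10^-34 J·s) / (8.97 × 10^-11 m × 8.11 × 10^6 m/s)
m = 9.11 × 10^-31 kg

Comparing with the listed masses, this is closest to an electron.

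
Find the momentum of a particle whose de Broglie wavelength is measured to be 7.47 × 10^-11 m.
8.87 × 10^-24 kg·m/s

From the de Broglie relation λ = h/p, we solve for p:

p = h/λ
p = (6.626 × 10^-34 J·s) / (7.47 × 10^-11 m)
p = 8.87 × 10^-24 kg·m/s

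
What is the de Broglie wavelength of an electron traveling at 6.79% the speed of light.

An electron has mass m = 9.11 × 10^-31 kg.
3.57 × 10^-11 m

Using the de Broglie relation λ = h/(mv):

v = 6.79% × c = 2.036 × 10^7 m/s

λ = h/(mv)
λ = (6.626 × 10^-34 J·s) / (9.11 × 10^-31 kg × 2.036 × 10^7 m/s)
λ = 3.57 × 10^-11 m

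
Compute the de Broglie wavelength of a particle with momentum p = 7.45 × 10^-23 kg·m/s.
8.89 × 10^-12 m

Using the de Broglie relation λ = h/p:

λ = h/p
λ = (6.626 × 10^-34 J·s) / (7.45 × 10^-23 kg·m/s)
λ = 8.89 × 10^-12 m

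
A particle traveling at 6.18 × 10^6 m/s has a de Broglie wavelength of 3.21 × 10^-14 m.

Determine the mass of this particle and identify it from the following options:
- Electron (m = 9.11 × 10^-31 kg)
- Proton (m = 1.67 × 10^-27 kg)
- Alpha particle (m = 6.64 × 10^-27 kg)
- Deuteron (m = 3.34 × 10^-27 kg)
The particle is a deuteron.

From λ = h/(mv), solve for mass:

m = h/(λv)
m = (6.626 × 10^-34 J·s) / (3.21 × 10^-14 m × 6.18 × 10^6 m/s)
m = 3.34 × 10^-27 kg

Comparing with the listed masses, this is closest to a deuteron.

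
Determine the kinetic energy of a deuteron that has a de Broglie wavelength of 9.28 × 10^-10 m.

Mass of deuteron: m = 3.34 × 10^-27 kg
7.63 × 10^-23 J (or 4.76 × 10^-4 eV)

From λ = h/√(2mKE), we solve for KE:

λ² = h²/(2mKE)
KE = h²/(2mλ²)
KE = (6.626 × 10^-34 J·s)² / (2 × 3.34 × 10^-27 kg × (9.28 × 10^-10 m)²)
KE = 7.63 × 10^-23 J
KE = 4.76 × 10^-4 eV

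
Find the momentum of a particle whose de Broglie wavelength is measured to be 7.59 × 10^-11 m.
8.73 × 10^-24 kg·m/s

From the de Broglie relation λ = h/p, we solve for p:

p = h/λ
p = (6.626 × 10^-34 J·s) / (7.59 × 10^-11 m)
p = 8.73 × 10^-24 kg·m/s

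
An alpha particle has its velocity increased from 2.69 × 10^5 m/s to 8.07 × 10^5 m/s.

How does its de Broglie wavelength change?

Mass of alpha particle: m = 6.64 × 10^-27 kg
The wavelength decreases by a factor of 3.

Using λ = h/(mv):

Initial wavelength: λ₁ = h/(mv₁) = 3.71 × 10^-13 m
Final wavelength: λ₂ = h/(mv₂) = 1.24 × 10^-13 m

Since λ ∝ 1/v, when velocity increases by a factor of 3, the wavelength decreases by a factor of 3.

λ₂/λ₁ = v₁/v₂ = 1/3

The wavelength decreases by a factor of 3.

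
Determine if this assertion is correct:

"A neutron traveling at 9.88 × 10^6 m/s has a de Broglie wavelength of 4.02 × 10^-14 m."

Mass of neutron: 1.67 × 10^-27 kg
True

The claim is correct.

Using λ = h/(mv):
λ = (6.626 × 10^-34 J·s) / (1.67 × 10^-27 kg × 9.88 × 10^6 m/s)
λ = 4.02 × 10^-14 m

This matches the claimed value.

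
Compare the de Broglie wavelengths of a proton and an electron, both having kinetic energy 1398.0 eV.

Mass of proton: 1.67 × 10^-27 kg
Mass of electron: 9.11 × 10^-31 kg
The electron has the longer wavelength.

Using λ = h/√(2mKE):

For proton: λ₁ = h/√(2m₁KE) = 7.66 × 10^-13 m
For electron: λ₂ = h/√(2m₂KE) = 3.28 × 10^-11 m

Since λ ∝ 1/√m at constant kinetic energy, the lighter particle has the longer wavelength.

The electron has the longer de Broglie wavelength.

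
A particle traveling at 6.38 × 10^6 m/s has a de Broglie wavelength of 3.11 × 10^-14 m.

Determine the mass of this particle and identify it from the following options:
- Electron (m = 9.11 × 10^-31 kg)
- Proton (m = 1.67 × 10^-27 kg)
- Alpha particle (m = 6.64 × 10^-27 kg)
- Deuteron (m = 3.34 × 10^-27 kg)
The particle is a deuteron.

From λ = h/(mv), solve for mass:

m = h/(λv)
m = (6.626 × 10^-34 J·s) / (3.11 × 10^-14 m × 6.38 × 10^6 m/s)
m = 3.34 × 10^-27 kg

Comparing with the listed masses, this is closest to a deuteron.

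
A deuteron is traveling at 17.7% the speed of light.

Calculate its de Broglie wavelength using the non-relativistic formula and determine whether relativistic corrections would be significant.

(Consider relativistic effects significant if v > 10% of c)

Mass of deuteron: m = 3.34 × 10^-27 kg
Yes, relativistic corrections are needed.

Using the non-relativistic de Broglie formula λ = h/(mv):

v = 17.7% × c = 5.306 × 10^7 m/s

λ = h/(mv)
λ = (6.626 × 10^-34 J·s) / (3.34 × 10^-27 kg × 5.306 × 10^7 m/s)
λ = 3.74 × 10^-15 m

Since v = 17.7% of c > 10% of c, relativistic corrections ARE significant and the actual wavelength would differ from this non-relativistic estimate.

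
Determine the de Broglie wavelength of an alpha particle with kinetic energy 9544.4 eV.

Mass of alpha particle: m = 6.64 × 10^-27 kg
1.47 × 10^-13 m

Using λ = h/√(2mKE):

First convert KE to Joules: KE = 9544.4 eV = 1.529 × 10^-15 J

λ = h/√(2mKE)
λ = (6.626 × 10^-34 J·s) / √(2 × 6.64 × 10^-27 kg × 1.529 × 10^-15 J)
λ = 1.47 × 10^-13 m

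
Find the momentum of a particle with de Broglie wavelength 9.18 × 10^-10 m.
7.22 × 10^-25 kg·m/s

From the de Broglie relation λ = h/p, we solve for p:

p = h/λ
p = (6.626 × 10^-34 J·s) / (9.18 × 10^-10 m)
p = 7.22 × 10^-25 kg·m/s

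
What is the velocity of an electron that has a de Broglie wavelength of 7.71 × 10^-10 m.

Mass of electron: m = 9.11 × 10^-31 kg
9.43 × 10^5 m/s

From the de Broglie relation λ = h/(mv), we solve for v:

v = h/(mλ)
v = (6.626 × 10^-34 J·s) / (9.11 × 10^-31 kg × 7.71 × 10^-10 m)
v = 9.43 × 10^5 m/s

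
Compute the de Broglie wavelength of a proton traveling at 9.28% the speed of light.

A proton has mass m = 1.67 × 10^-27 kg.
1.43 × 10^-14 m

Using the de Broglie relation λ = h/(mv):

v = 9.28% × c = 2.782 × 10^7 m/s

λ = h/(mv)
λ = (6.626 × 10^-34 J·s) / (1.67 × 10^-27 kg × 2.782 × 10^7 m/s)
λ = 1.43 × 10^-14 m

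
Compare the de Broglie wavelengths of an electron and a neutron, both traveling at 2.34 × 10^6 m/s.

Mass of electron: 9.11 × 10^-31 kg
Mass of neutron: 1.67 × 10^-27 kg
The electron has the longer wavelength.

Using λ = h/(mv), since both particles have the same velocity, the wavelength depends only on mass.

For electron: λ₁ = h/(m₁v) = 3.11 × 10^-10 m
For neutron: λ₂ = h/(m₂v) = 1.70 × 10^-13 m

Since λ ∝ 1/m at constant velocity, the lighter particle has the longer wavelength.

The electron has the longer de Broglie wavelength.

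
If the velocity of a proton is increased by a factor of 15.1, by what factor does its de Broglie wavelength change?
The wavelength decreases by a factor of 15.1.

From λ = h/(mv), the wavelength is inversely proportional to velocity:

λ ∝ 1/v

If v → 15.1v, then λ → λ/15.1

When velocity is increased by a factor of 15.1, the wavelength decreases by a factor of 15.1.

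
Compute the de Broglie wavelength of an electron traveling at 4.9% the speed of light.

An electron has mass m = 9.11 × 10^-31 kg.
4.95 × 10^-11 m

Using the de Broglie relation λ = h/(mv):

v = 4.9% × c = 1.469 × 10^7 m/s

λ = h/(mv)
λ = (6.626 × 10^-34 J·s) / (9.11 × 10^-31 kg × 1.469 × 10^7 m/s)
λ = 4.95 × 10^-11 m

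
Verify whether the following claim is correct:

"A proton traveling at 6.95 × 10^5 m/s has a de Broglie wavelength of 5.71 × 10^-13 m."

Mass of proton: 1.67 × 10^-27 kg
True

The claim is correct.

Using λ = h/(mv):
λ = (6.626 × 10^-34 J·s) / (1.67 × 10^-27 kg × 6.95 × 10^5 m/s)
λ = 5.71 × 10^-13 m

This matches the claimed value.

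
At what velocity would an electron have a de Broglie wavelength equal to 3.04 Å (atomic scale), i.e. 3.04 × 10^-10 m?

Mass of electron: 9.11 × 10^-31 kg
2.39 × 10^6 m/s

From λ = h/(mv), solve for v:

v = h/(mλ)
v = (6.626 × 10^-34 J·s) / (9.11 × 10^-31 kg × 3.04 × 10^-10 m)
v = 2.39 × 10^6 m/s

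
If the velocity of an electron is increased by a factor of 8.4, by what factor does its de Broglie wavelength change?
The wavelength decreases by a factor of 8.4.

From λ = h/(mv), the wavelength is inversely proportional to velocity:

λ ∝ 1/v

If v → 8.4v, then λ → λ/8.4

When velocity is increased by a factor of 8.4, the wavelength decreases by a factor of 8.4.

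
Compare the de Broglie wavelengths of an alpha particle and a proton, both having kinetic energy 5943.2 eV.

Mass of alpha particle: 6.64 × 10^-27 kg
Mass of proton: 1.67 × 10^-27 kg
The proton has the longer wavelength.

Using λ = h/√(2mKE):

For alpha particle: λ₁ = h/√(2m₁KE) = 1.86 × 10^-13 m
For proton: λ₂ = h/√(2m₂KE) = 3.72 × 10^-13 m

Since λ ∝ 1/√m at constant kinetic energy, the lighter particle has the longer wavelength.

The proton has the longer de Broglie wavelength.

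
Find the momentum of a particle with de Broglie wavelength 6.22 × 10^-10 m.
1.07 × 10^-24 kg·m/s

From the de Broglie relation λ = h/p, we solve for p:

p = h/λ
p = (6.626 × 10^-34 J·s) / (6.22 × 10^-10 m)
p = 1.07 × 10^-24 kg·m/s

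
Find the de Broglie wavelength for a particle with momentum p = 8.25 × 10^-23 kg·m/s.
8.03 × 10^-12 m

Using the de Broglie relation λ = h/p:

λ = h/p
λ = (6.626 × 10^-34 J·s) / (8.25 × 10^-23 kg·m/s)
λ = 8.03 × 10^-12 m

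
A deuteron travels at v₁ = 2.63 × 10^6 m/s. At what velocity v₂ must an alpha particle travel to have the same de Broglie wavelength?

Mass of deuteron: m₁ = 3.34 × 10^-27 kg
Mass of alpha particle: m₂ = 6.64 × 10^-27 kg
v₂ = 1.32 × 10^6 m/s

For equal de Broglie wavelengths: λ₁ = λ₂

h/(m₁v₁) = h/(m₂v₂)
m₁v₁ = m₂v₂
v₂ = v₁ · (m₁/m₂)

v₂ = 2.63 × 10^6 m/s × (3.34 × 10^-27 kg / 6.64 × 10^-27 kg)
v₂ = 1.32 × 10^6 m/s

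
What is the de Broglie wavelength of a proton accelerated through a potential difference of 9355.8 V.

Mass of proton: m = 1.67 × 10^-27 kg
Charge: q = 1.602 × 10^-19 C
2.96 × 10^-13 m

When a particle is accelerated through voltage V, it gains kinetic energy KE = qV.

The de Broglie wavelength is then λ = h/√(2mqV):

λ = h/√(2mqV)
λ = (6.626 × 10^-34 J·s) / √(2 × 1.67 × 10^-27 kg × 1.602 × 10^-19 C × 9355.8 V)
λ = 2.96 × 10^-13 m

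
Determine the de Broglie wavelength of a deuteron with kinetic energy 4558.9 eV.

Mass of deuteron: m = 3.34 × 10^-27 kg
3.00 × 10^-13 m

Using λ = h/√(2mKE):

First convert KE to Joules: KE = 4558.9 eV = 7.304 × 10^-16 J

λ = h/√(2mKE)
λ = (6.626 × 10^-34 J·s) / √(2 × 3.34 × 10^-27 kg × 7.304 × 10^-16 J)
λ = 3.00 × 10^-13 m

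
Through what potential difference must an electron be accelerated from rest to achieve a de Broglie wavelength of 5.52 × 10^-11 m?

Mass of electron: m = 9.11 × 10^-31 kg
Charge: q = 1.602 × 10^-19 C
494 V

From λ = h/√(2mqV), we solve for V:

λ² = h²/(2mqV)
V = h²/(2mqλ²)
V = (6.626 × 10^-34 J·s)² / (2 × 9.11 × 10^-31 kg × 1.602 × 10^-19 C × (5.52 × 10^-11 m)²)
V = 494 V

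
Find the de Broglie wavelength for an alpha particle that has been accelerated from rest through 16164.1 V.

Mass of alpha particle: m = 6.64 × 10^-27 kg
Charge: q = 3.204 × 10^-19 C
7.99 × 10^-14 m

When a particle is accelerated through voltage V, it gains kinetic energy KE = qV.

The de Broglie wavelength is then λ = h/√(2mqV):

λ = h/√(2mqV)
λ = (6.626 × 10^-34 J·s) / √(2 × 6.64 × 10^-27 kg × 3.204 × 10^-19 C × 16164.1 V)
λ = 7.99 × 10^-14 m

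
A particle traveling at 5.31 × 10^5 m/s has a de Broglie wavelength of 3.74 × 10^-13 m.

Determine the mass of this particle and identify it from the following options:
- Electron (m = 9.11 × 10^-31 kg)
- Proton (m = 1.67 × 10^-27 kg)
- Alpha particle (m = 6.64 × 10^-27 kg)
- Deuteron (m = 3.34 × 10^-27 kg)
The particle is a deuteron.

From λ = h/(mv), solve for mass:

m = h/(λv)
m = (6.626 × 10^-34 J·s) / (3.74 × 10^-13 m × 5.31 × 10^5 m/s)
m = 3.34 × 10^-27 kg

Comparing with the listed masses, this is closest to a deuteron.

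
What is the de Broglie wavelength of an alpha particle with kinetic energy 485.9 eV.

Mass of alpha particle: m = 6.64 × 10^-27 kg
6.52 × 10^-13 m

Using λ = h/√(2mKE):

First convert KE to Joules: KE = 485.9 eV = 7.785 × 10^-17 J

λ = h/√(2mKE)
λ = (6.626 × 10^-34 J·s) / √(2 × 6.64 × 10^-27 kg × 7.785 × 10^-17 J)
λ = 6.52 × 10^-13 m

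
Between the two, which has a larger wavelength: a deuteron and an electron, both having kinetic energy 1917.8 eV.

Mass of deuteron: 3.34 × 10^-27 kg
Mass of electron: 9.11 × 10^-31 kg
The electron has the longer wavelength.

Using λ = h/√(2mKE):

For deuteron: λ₁ = h/√(2m₁KE) = 4.62 × 10^-13 m
For electron: λ₂ = h/√(2m₂KE) = 2.80 × 10^-11 m

Since λ ∝ 1/√m at constant kinetic energy, the lighter particle has the longer wavelength.

The electron has the longer de Broglie wavelength.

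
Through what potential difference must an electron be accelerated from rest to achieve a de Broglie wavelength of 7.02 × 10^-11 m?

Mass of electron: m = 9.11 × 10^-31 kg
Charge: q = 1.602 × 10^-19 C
305 V

From λ = h/√(2mqV), we solve for V:

λ² = h²/(2mqV)
V = h²/(2mqλ²)
V = (6.626 × 10^-34 J·s)² / (2 × 9.11 × 10^-31 kg × 1.602 × 10^-19 C × (7.02 × 10^-11 m)²)
V = 305 V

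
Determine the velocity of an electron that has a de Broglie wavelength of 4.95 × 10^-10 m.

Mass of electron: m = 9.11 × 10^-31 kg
1.47 × 10^6 m/s

From the de Broglie relation λ = h/(mv), we solve for v:

v = h/(mλ)
v = (6.626 × 10^-34 J·s) / (9.11 × 10^-31 kg × 4.95 × 10^-10 m)
v = 1.47 × 10^6 m/s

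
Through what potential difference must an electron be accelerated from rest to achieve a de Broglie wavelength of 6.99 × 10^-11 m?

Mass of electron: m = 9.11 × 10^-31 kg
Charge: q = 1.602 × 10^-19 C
308 V

From λ = h/√(2mqV), we solve for V:

λ² = h²/(2mqV)
V = h²/(2mqλ²)
V = (6.626 × 10^-34 J·s)² / (2 × 9.11 × 10^-31 kg × 1.602 × 10^-19 C × (6.99 × 10^-11 m)²)
V = 308 V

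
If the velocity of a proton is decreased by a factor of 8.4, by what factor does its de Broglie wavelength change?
The wavelength increases by a factor of 8.4.

From λ = h/(mv), the wavelength is inversely proportional to velocity:

λ ∝ 1/v

If v → v/8.4, then λ → 8.4λ

When velocity is decreased by a factor of 8.4, the wavelength increases by a factor of 8.4.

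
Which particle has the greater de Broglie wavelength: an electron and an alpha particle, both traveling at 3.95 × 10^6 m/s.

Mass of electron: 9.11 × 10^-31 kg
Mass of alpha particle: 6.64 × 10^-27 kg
The electron has the longer wavelength.

Using λ = h/(mv), since both particles have the same velocity, the wavelength depends only on mass.

For electron: λ₁ = h/(m₁v) = 1.84 × 10^-10 m
For alpha particle: λ₂ = h/(m₂v) = 2.53 × 10^-14 m

Since λ ∝ 1/m at constant velocity, the lighter particle has the longer wavelength.

The electron has the longer de Broglie wavelength.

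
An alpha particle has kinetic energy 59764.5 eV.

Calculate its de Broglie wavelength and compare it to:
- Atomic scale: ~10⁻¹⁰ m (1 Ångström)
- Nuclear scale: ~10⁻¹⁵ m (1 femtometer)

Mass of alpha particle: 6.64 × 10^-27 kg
λ = 5.88 × 10^-14 m, which is between nuclear and atomic scales.

Using λ = h/√(2mKE):

KE = 59764.5 eV = 9.575 × 10^-15 J

λ = h/√(2mKE)
λ = (6.626 × 10^-34 J·s) / √(2 × 6.64 × 10^-27 kg × 9.575 × 10^-15 J)
λ = 5.88 × 10^-14 m

Comparison:
- Atomic scale (10⁻¹⁰ m): λ is 0.00059× this size
- Nuclear scale (10⁻¹⁵ m): λ is 59× this size

The wavelength is between nuclear and atomic scales.

This wavelength is appropriate for probing atomic structure but too large for nuclear physics experiments.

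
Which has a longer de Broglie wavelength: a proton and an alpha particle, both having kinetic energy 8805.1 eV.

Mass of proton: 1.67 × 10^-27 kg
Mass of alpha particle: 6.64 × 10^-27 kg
The proton has the longer wavelength.

Using λ = h/√(2mKE):

For proton: λ₁ = h/√(2m₁KE) = 3.05 × 10^-13 m
For alpha particle: λ₂ = h/√(2m₂KE) = 1.53 × 10^-13 m

Since λ ∝ 1/√m at constant kinetic energy, the lighter particle has the longer wavelength.

The proton has the longer de Broglie wavelength.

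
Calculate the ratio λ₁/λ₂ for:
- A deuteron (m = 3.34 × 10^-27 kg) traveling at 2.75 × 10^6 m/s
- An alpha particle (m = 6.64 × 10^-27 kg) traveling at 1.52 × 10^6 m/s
λ₁/λ₂ = 1.10

Using λ = h/(mv):

λ₁ = h/(m₁v₁) = 7.21 × 10^-14 m
λ₂ = h/(m₂v₂) = 6.57 × 10^-14 m

Ratio λ₁/λ₂ = (m₂v₂)/(m₁v₁)
         = (6.64 × 10^-27 kg × 1.52 × 10^6 m/s) / (3.34 × 10^-27 kg × 2.75 × 10^6 m/s)
         = 1.10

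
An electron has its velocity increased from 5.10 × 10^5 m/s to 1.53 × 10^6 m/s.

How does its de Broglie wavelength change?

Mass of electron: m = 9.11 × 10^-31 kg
The wavelength decreases by a factor of 3.

Using λ = h/(mv):

Initial wavelength: λ₁ = h/(mv₁) = 1.43 × 10^-9 m
Final wavelength: λ₂ = h/(mv₂) = 4.75 × 10^-10 m

Since λ ∝ 1/v, when velocity increases by a factor of 3, the wavelength decreases by a factor of 3.

λ₂/λ₁ = v₁/v₂ = 1/3

The wavelength decreases by a factor of 3.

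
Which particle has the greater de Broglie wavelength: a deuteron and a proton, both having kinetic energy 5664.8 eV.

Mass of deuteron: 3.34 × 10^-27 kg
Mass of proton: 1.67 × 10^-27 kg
The proton has the longer wavelength.

Using λ = h/√(2mKE):

For deuteron: λ₁ = h/√(2m₁KE) = 2.69 × 10^-13 m
For proton: λ₂ = h/√(2m₂KE) = 3.81 × 10^-13 m

Since λ ∝ 1/√m at constant kinetic energy, the lighter particle has the longer wavelength.

The proton has the longer de Broglie wavelength.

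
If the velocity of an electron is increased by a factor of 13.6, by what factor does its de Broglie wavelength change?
The wavelength decreases by a factor of 13.6.

From λ = h/(mv), the wavelength is inversely proportional to velocity:

λ ∝ 1/v

If v → 13.6v, then λ → λ/13.6

When velocity is increased by a factor of 13.6, the wavelength decreases by a factor of 13.6.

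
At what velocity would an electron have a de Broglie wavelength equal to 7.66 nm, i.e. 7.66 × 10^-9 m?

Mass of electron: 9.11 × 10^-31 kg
9.50 × 10^4 m/s

From λ = h/(mv), solve for v:

v = h/(mλ)
v = (6.626 × 10^-34 J·s) / (9.11 × 10^-31 kg × 7.66 × 10^-9 m)
v = 9.50 × 10^4 m/s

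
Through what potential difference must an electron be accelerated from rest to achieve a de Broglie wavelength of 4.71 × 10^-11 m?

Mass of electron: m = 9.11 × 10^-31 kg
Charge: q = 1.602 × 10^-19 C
678 V

From λ = h/√(2mqV), we solve for V:

λ² = h²/(2mqV)
V = h²/(2mqλ²)
V = (6.626 × 10^-34 J·s)² / (2 × 9.11 × 10^-31 kg × 1.602 × 10^-19 C × (4.71 × 10^-11 m)²)
V = 678 V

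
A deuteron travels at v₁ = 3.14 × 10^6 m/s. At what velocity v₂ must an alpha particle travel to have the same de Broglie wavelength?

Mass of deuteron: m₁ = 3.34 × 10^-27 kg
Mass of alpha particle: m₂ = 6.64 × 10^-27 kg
v₂ = 1.58 × 10^6 m/s

For equal de Broglie wavelengths: λ₁ = λ₂

h/(m₁v₁) = h/(m₂v₂)
m₁v₁ = m₂v₂
v₂ = v₁ · (m₁/m₂)

v₂ = 3.14 × 10^6 m/s × (3.34 × 10^-27 kg / 6.64 × 10^-27 kg)
v₂ = 1.58 × 10^6 m/s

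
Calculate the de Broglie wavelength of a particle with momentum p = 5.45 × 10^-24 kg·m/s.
1.22 × 10^-10 m

Using the de Broglie relation λ = h/p:

λ = h/p
λ = (6.626 × 10^-34 J·s) / (5.45 × 10^-24 kg·m/s)
λ = 1.22 × 10^-10 m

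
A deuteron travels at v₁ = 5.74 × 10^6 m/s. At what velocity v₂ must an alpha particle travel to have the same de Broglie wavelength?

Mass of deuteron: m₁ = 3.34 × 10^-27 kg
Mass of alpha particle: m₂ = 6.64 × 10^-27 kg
v₂ = 2.89 × 10^6 m/s

For equal de Broglie wavelengths: λ₁ = λ₂

h/(m₁v₁) = h/(m₂v₂)
m₁v₁ = m₂v₂
v₂ = v₁ · (m₁/m₂)

v₂ = 5.74 × 10^6 m/s × (3.34 × 10^-27 kg / 6.64 × 10^-27 kg)
v₂ = 2.89 × 10^6 m/s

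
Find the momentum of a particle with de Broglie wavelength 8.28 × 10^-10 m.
8.00 × 10^-25 kg·m/s

From the de Broglie relation λ = h/p, we solve for p:

p = h/λ
p = (6.626 × 10^-34 J·s) / (8.28 × 10^-10 m)
p = 8.00 × 10^-25 kg·m/s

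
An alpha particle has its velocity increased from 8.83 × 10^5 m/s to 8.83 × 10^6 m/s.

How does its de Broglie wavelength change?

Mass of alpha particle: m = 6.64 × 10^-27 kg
The wavelength decreases by a factor of 10.

Using λ = h/(mv):

Initial wavelength: λ₁ = h/(mv₁) = 1.13 × 10^-13 m
Final wavelength: λ₂ = h/(mv₂) = 1.13 × 10^-14 m

Since λ ∝ 1/v, when velocity increases by a factor of 10, the wavelength decreases by a factor of 10.

λ₂/λ₁ = v₁/v₂ = 1/10

The wavelength decreases by a factor of 10.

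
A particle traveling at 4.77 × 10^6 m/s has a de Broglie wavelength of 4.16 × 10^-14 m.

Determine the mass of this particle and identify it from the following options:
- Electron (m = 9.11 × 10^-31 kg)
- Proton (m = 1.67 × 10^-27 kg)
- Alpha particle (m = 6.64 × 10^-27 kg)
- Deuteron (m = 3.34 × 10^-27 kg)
The particle is a deuteron.

From λ = h/(mv), solve for mass:

m = h/(λv)
m = (6.626 × 10^-34 J·s) / (4.16 × 10^-14 m × 4.77 × 10^6 m/s)
m = 3.34 × 10^-27 kg

Comparing with the listed masses, this is closest to a deuteron.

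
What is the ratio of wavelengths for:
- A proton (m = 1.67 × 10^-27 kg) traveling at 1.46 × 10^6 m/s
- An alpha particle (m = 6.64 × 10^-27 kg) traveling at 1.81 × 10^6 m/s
λ₁/λ₂ = 4.93

Using λ = h/(mv):

λ₁ = h/(m₁v₁) = 2.72 × 10^-13 m
λ₂ = h/(m₂v₂) = 5.51 × 10^-14 m

Ratio λ₁/λ₂ = (m₂v₂)/(m₁v₁)
         = (6.64 × 10^-27 kg × 1.81 × 10^6 m/s) / (1.67 × 10^-27 kg × 1.46 × 10^6 m/s)
         = 4.93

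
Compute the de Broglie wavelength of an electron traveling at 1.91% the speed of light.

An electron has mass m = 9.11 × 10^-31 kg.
1.27 × 10^-10 m

Using the de Broglie relation λ = h/(mv):

v = 1.91% × c = 5.726 × 10^6 m/s

λ = h/(mv)
λ = (6.626 × 10^-34 J·s) / (9.11 × 10^-31 kg × 5.726 × 10^6 m/s)
λ = 1.27 × 10^-10 m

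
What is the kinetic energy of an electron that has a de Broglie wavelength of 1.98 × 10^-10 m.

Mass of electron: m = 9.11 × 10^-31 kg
6.15 × 10^-18 J (or 38.4 eV)

From λ = h/√(2mKE), we solve for KE:

λ² = h²/(2mKE)
KE = h²/(2mλ²)
KE = (6.626 × 10^-34 J·s)² / (2 × 9.11 × 10^-31 kg × (1.98 × 10^-10 m)²)
KE = 6.15 × 10^-18 J
KE = 38.4 eV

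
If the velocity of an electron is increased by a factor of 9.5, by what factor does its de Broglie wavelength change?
The wavelength decreases by a factor of 9.5.

From λ = h/(mv), the wavelength is inversely proportional to velocity:

λ ∝ 1/v

If v → 9.5v, then λ → λ/9.5

When velocity is increased by a factor of 9.5, the wavelength decreases by a factor of 9.5.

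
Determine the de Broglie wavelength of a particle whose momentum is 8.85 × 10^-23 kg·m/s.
7.49 × 10^-12 m

Using the de Broglie relation λ = h/p:

λ = h/p
λ = (6.626 × 10^-34 J·s) / (8.85 × 10^-23 kg·m/s)
λ = 7.49 × 10^-12 m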